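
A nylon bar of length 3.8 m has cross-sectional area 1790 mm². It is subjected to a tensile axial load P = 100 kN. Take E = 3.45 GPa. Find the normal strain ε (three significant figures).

σ = N/A = 55.87 MPa; ε = σ/E = 55.87/3450 = 1.619e-02.

0.0162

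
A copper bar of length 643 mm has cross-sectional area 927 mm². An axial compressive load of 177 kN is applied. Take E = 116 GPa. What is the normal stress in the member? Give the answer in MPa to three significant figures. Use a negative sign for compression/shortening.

σ = N/A = -177000/927 = -190.9 MPa.

-191 MPa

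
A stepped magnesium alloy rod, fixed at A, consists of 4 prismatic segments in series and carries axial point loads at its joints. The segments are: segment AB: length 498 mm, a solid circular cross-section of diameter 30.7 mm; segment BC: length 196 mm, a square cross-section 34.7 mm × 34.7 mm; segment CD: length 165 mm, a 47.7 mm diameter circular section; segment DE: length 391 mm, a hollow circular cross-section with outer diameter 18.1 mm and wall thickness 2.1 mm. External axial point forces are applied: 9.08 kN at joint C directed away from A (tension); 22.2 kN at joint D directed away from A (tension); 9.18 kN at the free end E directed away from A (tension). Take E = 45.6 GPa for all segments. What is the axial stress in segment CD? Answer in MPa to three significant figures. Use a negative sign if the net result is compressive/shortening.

Internal axial forces (sectioning from the free end, tension +): N_DE = 9.18 kN, N_CD = 31.38 kN, N_BC = 40.46 kN, N_AB = 40.46 kN.
A_CD = 1787 mm².
σ_CD = N_CD/A_CD = 31380/1787 = 17.56 MPa.

17.6 MPa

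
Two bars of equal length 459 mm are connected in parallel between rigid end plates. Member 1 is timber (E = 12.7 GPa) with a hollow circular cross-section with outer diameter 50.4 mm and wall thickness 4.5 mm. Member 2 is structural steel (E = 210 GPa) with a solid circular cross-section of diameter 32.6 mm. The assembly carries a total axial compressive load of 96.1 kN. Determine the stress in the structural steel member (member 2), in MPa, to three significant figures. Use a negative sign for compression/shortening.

A_1 = 648.9 mm².
A_2 = 834.7 mm².
Equal strain + equilibrium ⇒ each member carries load in proportion to AE: A₁E₁ = 8241000 N, A₂E₂ = 175300000 N, ΣAE = 183500000 N.
σ₂ = P·E₂/ΣAE = -96100·210000/183500000 = -110 MPa.

-110 MPa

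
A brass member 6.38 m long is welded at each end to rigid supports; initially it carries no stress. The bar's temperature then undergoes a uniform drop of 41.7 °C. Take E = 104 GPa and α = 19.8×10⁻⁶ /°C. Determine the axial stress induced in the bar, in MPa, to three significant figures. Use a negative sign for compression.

Free thermal expansion αLΔT = 19.8e-6 · 6380 · -41.7 = -5.268 mm.
The walls impose strain ε = −(-5.268)/6380 = 8.2566e-04; σ = Eε = 104000 · 8.2566e-04 = 85.87 MPa.

85.9 MPa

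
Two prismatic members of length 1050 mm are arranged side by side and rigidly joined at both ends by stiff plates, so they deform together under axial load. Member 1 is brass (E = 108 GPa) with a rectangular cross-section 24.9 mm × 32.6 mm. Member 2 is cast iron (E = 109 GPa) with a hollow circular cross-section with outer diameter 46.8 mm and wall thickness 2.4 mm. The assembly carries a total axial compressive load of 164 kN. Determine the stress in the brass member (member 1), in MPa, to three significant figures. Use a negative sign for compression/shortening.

-143 MPa

A_1 = 811.7 mm².
A_2 = 334.8 mm².
Equal strain + equilibrium ⇒ each member carries load in proportion to AE: A₁E₁ = 87670000 N, A₂E₂ = 36490000 N, ΣAE = 124200000 N.
σ₁ = P·E₁/ΣAE = -164000·108000/124200000 = -142.7 MPa.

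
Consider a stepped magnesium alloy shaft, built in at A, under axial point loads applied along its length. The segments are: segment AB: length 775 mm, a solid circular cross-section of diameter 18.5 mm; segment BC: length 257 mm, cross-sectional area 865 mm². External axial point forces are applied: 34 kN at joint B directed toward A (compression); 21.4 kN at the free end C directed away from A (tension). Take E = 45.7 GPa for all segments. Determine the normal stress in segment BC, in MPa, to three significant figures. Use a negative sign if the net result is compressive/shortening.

24.7 MPa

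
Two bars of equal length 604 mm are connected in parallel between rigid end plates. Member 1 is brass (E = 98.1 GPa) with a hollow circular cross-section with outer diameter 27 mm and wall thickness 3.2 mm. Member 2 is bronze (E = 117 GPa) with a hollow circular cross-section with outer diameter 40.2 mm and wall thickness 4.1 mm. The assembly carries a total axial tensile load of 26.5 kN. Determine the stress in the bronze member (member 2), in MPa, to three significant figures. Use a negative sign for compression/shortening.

39.8 MPa

A_1 = 239.3 mm².
A_2 = 465 mm².
Equal strain + equilibrium ⇒ each member carries load in proportion to AE: A₁E₁ = 23470000 N, A₂E₂ = 54400000 N, ΣAE = 77880000 N.
σ₂ = P·E₂/ΣAE = 26500·117000/77880000 = 39.81 MPa.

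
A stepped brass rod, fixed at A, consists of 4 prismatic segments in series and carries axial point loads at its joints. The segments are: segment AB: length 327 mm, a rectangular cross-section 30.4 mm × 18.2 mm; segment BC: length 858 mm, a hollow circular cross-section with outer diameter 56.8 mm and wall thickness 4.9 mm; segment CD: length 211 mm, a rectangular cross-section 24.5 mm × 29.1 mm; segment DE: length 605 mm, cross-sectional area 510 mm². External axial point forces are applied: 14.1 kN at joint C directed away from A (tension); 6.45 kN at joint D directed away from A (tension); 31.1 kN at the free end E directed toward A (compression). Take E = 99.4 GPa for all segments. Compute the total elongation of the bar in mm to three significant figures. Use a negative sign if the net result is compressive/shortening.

-0.621 mm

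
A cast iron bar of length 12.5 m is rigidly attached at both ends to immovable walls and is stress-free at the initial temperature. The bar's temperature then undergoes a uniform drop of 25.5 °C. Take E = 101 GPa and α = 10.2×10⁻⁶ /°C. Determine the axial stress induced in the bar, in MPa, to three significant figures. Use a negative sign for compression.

26.3 MPa

Free thermal expansion αLΔT = 10.2e-6 · 12500 · -25.5 = -3.251 mm.
The walls impose strain ε = −(-3.251)/12500 = 2.6010e-04; σ = Eε = 101000 · 2.6010e-04 = 26.27 MPa.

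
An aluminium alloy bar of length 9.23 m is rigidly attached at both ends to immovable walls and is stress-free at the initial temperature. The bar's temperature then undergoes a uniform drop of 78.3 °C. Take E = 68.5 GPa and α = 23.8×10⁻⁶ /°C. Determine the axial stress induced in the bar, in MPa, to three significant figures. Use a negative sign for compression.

Free thermal expansion αLΔT = 23.8e-6 · 9230 · -78.3 = -17.2 mm.
The walls impose strain ε = −(-17.2)/9230 = 1.8635e-03; σ = Eε = 68500 · 1.8635e-03 = 127.7 MPa.

128 MPa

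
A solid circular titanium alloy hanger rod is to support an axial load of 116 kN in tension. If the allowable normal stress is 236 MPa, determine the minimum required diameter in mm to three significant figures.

25.0 mm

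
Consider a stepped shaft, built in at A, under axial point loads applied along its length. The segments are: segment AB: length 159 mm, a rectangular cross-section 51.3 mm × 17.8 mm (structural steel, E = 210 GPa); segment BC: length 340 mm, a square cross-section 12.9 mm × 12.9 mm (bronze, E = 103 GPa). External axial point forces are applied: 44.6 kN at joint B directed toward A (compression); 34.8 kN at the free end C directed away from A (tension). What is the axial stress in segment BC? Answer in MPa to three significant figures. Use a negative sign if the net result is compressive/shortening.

Internal axial forces (sectioning from the free end, tension +): N_BC = 34.8 kN, N_AB = -9.8 kN.
A_BC = 166.4 mm².
σ_BC = N_BC/A_BC = 34800/166.4 = 209.1 MPa.

209 MPa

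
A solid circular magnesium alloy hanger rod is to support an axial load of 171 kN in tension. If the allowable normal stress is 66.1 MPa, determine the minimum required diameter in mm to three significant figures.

Required area A ≥ P/σ_allow = 171000/66.1 = 2587 mm².
For a solid circular section, d ≥ √(4A/π) = 57.39 mm.

57.4 mm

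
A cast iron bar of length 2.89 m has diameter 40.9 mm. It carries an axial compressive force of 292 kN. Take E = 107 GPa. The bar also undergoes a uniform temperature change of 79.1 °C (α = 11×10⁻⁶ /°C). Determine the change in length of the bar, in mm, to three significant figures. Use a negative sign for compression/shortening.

A = 1314 mm².
δ_mech = NL/(AE) = -292000·2890/(1314·107000) = -6.003 mm.
δ_thermal = αLΔT = 11e-6·2890·79.1 = 2.515 mm.
δ = δ_mech + δ_thermal = -3.488 mm.

-3.49 mm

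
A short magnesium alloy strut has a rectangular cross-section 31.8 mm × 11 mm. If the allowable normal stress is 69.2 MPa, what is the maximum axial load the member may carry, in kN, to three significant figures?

24.2 kN

A = 349.8 mm².
P_max = σ_allow · A = 69.2 · 349.8 = 24210 N = 24.21 kN.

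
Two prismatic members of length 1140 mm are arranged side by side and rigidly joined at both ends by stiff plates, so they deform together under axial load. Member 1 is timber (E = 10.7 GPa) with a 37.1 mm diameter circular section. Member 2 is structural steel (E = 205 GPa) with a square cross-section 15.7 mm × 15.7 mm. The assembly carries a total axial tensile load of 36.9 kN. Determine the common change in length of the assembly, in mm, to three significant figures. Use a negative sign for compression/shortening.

A_1 = 1081 mm².
A_2 = 246.5 mm².
Equal strain + equilibrium ⇒ each member carries load in proportion to AE: A₁E₁ = 11570000 N, A₂E₂ = 50530000 N, ΣAE = 62100000 N.
δ = PL/ΣAE = 36900·1140/62100000 = 0.6774 mm.

0.677 mm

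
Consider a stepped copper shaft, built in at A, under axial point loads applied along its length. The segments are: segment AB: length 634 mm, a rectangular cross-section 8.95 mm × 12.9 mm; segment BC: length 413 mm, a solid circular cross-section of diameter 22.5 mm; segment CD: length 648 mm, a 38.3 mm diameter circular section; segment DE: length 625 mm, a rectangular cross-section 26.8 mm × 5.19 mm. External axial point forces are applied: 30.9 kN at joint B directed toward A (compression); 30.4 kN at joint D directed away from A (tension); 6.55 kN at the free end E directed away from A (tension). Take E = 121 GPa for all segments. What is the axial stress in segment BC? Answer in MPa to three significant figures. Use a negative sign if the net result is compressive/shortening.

92.9 MPa

Internal axial forces (sectioning from the free end, tension +): N_DE = 6.55 kN, N_CD = 36.95 kN, N_BC = 36.95 kN, N_AB = 6.05 kN.
A_BC = 397.6 mm².
σ_BC = N_BC/A_BC = 36950/397.6 = 92.93 MPa.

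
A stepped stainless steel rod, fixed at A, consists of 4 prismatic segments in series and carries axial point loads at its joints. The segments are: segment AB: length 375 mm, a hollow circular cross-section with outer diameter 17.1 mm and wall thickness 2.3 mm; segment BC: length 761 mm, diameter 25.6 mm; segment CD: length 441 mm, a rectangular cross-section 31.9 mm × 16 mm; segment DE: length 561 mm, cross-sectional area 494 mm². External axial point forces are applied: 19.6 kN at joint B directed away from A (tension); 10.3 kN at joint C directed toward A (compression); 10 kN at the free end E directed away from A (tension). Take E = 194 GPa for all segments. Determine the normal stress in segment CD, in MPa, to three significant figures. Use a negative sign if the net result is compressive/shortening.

19.6 MPa

Internal axial forces (sectioning from the free end, tension +): N_DE = 10 kN, N_CD = 10 kN, N_BC = -0.3 kN, N_AB = 19.3 kN.
A_CD = 510.4 mm².
σ_CD = N_CD/A_CD = 10000/510.4 = 19.59 MPa.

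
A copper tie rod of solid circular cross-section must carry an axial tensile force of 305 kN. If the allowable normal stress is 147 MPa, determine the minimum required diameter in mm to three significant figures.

51.4 mm

Required area A ≥ P/σ_allow = 305000/147 = 2075 mm².
For a solid circular section, d ≥ √(4A/π) = 51.4 mm.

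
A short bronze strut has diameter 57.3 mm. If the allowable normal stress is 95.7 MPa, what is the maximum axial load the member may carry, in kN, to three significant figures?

A = 2579 mm².
P_max = σ_allow · A = 95.7 · 2579 = 246800 N = 246.8 kN.

247 kN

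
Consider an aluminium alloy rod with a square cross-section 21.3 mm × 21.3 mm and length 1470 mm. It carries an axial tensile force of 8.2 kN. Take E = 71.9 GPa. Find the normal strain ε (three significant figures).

2.51e-04

A = 453.7 mm².
σ = N/A = 18.07 MPa; ε = σ/E = 18.07/71900 = 2.514e-04.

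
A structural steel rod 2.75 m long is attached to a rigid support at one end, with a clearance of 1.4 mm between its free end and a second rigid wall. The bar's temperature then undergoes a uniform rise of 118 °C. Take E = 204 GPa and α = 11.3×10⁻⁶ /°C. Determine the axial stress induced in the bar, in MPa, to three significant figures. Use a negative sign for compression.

-168 MPa

Free thermal expansion αLΔT = 11.3e-6 · 2750 · 118 = 3.667 mm.
The walls engage after the gap closes; constrained expansion = 3.667 − 1.4 = 2.267 mm.
The walls impose strain ε = −(2.267)/2750 = -8.2431e-04; σ = Eε = 204000 · -8.2431e-04 = -168.2 MPa.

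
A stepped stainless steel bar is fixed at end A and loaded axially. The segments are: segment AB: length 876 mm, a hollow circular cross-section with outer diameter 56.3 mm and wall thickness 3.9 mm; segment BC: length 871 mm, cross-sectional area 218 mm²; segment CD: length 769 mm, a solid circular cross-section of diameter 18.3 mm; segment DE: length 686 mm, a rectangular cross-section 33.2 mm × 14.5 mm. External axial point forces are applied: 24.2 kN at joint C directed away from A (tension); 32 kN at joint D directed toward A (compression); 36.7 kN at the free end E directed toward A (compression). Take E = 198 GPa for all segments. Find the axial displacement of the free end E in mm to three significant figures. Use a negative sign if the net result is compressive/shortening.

Internal axial forces (sectioning from the free end, tension +): N_DE = -36.7 kN, N_CD = -68.7 kN, N_BC = -44.5 kN, N_AB = -44.5 kN.
A_AB = 642 mm².
A_CD = 263 mm².
A_DE = 481.4 mm².
δ_AB = -44500·876/(642·198000) = -0.3067 mm
δ_BC = -44500·871/(218·198000) = -0.898 mm
δ_CD = -68700·769/(263·198000) = -1.014 mm
δ_DE = -36700·686/(481.4·198000) = -0.2641 mm
δ = Σδ_i = -2.483 mm.

-2.48 mm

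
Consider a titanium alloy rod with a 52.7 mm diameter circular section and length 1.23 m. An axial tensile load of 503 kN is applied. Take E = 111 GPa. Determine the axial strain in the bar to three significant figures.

0.00208

A = 2181 mm².
σ = N/A = 230.6 MPa; ε = σ/E = 230.6/111000 = 2.077e-03.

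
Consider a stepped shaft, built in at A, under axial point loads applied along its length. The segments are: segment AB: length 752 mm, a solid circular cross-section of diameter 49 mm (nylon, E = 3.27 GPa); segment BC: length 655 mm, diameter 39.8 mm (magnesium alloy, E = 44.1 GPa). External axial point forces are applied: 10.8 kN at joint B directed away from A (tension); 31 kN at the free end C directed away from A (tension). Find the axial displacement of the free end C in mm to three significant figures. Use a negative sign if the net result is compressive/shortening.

5.47 mm

Internal axial forces (sectioning from the free end, tension +): N_BC = 31 kN, N_AB = 41.8 kN.
A_AB = 1886 mm².
A_BC = 1244 mm².
δ_AB = 41800·752/(1886·3270) = 5.098 mm
δ_BC = 31000·655/(1244·44100) = 0.3701 mm
δ = Σδ_i = 5.468 mm.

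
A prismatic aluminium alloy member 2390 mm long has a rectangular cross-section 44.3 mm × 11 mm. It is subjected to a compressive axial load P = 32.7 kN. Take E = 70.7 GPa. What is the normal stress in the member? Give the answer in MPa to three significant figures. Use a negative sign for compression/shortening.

A = 487.3 mm².
σ = N/A = -32700/487.3 = -67.1 MPa.

-67.1 MPa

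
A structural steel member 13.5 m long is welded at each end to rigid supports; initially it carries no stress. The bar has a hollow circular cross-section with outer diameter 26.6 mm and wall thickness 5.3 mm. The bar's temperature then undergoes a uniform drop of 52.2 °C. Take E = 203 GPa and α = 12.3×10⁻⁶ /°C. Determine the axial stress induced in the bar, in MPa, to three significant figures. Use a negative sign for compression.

130 MPa

Free thermal expansion αLΔT = 12.3e-6 · 13500 · -52.2 = -8.668 mm.
The walls impose strain ε = −(-8.668)/13500 = 6.4206e-04; σ = Eε = 203000 · 6.4206e-04 = 130.3 MPa.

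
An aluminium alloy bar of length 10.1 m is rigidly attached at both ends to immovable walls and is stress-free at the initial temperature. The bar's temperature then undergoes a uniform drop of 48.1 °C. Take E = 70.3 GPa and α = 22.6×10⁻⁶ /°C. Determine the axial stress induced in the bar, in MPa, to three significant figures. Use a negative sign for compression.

Free thermal expansion αLΔT = 22.6e-6 · 10100 · -48.1 = -10.98 mm.
The walls impose strain ε = −(-10.98)/10100 = 1.0871e-03; σ = Eε = 70300 · 1.0871e-03 = 76.42 MPa.

76.4 MPa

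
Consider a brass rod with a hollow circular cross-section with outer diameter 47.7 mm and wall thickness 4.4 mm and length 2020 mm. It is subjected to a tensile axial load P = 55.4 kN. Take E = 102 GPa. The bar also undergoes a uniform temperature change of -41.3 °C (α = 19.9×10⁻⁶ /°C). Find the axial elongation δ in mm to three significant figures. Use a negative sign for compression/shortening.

A = 598.5 mm².
δ_mech = NL/(AE) = 55400·2020/(598.5·102000) = 1.833 mm.
δ_thermal = αLΔT = 19.9e-6·2020·-41.3 = -1.66 mm.
δ = δ_mech + δ_thermal = 0.1729 mm.

0.173 mm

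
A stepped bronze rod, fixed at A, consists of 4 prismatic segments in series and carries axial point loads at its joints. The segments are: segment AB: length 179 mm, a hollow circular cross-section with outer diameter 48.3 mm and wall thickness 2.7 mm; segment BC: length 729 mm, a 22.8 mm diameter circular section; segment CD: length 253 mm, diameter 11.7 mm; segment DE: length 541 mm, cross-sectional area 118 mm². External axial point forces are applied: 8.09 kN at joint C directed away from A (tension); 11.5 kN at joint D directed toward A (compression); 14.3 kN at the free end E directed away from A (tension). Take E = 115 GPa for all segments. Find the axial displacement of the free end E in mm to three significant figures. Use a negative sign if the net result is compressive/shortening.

Internal axial forces (sectioning from the free end, tension +): N_DE = 14.3 kN, N_CD = 2.8 kN, N_BC = 10.89 kN, N_AB = 10.89 kN.
A_AB = 386.8 mm².
A_BC = 408.3 mm².
A_CD = 107.5 mm².
δ_AB = 10890·179/(386.8·115000) = 0.04382 mm
δ_BC = 10890·729/(408.3·115000) = 0.1691 mm
δ_CD = 2800·253/(107.5·115000) = 0.0573 mm
δ_DE = 14300·541/(118·115000) = 0.5701 mm
δ = Σδ_i = 0.8403 mm.

0.840 mm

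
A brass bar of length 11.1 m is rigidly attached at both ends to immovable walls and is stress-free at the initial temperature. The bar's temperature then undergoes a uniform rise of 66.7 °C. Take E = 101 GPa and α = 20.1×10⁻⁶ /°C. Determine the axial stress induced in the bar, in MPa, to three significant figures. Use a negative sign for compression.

Free thermal expansion αLΔT = 20.1e-6 · 11100 · 66.7 = 14.88 mm.
The walls impose strain ε = −(14.88)/11100 = -1.3407e-03; σ = Eε = 101000 · -1.3407e-03 = -135.4 MPa.

-135 MPa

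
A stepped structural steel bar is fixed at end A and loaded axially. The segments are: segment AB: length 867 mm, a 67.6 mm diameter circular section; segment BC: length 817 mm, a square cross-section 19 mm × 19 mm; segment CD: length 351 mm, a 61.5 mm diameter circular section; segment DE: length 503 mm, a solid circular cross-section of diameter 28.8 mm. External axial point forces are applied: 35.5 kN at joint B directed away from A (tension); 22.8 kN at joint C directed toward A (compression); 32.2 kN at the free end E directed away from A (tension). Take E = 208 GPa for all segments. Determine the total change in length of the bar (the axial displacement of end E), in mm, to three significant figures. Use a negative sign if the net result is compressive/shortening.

0.292 mm

Internal axial forces (sectioning from the free end, tension +): N_DE = 32.2 kN, N_CD = 32.2 kN, N_BC = 9.4 kN, N_AB = 44.9 kN.
A_AB = 3589 mm².
A_BC = 361 mm².
A_CD = 2971 mm².
A_DE = 651.4 mm².
δ_AB = 44900·867/(3589·208000) = 0.05215 mm
δ_BC = 9400·817/(361·208000) = 0.1023 mm
δ_CD = 32200·351/(2971·208000) = 0.01829 mm
δ_DE = 32200·503/(651.4·208000) = 0.1195 mm
δ = Σδ_i = 0.2922 mm.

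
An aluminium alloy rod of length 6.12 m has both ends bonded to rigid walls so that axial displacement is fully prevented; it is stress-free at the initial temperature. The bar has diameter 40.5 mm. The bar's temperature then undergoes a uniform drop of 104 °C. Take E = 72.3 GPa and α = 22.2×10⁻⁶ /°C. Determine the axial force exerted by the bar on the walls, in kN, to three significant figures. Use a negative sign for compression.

Free thermal expansion αLΔT = 22.2e-6 · 6120 · -104 = -14.13 mm.
The walls impose strain ε = −(-14.13)/6120 = 2.3088e-03; σ = Eε = 72300 · 2.3088e-03 = 166.9 MPa.
Wall reaction R = σ·A = 166.9·1288 = 215000 N = 215 kN.

215 kN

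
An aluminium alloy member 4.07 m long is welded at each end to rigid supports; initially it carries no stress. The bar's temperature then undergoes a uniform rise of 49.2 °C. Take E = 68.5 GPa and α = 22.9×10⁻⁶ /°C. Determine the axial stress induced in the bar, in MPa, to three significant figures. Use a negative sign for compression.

-77.2 MPa

Free thermal expansion αLΔT = 22.9e-6 · 4070 · 49.2 = 4.586 mm.
The walls impose strain ε = −(4.586)/4070 = -1.1267e-03; σ = Eε = 68500 · -1.1267e-03 = -77.18 MPa.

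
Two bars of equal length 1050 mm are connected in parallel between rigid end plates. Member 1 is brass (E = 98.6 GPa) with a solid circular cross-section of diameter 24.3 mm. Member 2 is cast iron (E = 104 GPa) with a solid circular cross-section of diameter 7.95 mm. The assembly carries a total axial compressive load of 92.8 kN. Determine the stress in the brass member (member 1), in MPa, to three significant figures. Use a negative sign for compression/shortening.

-180 MPa

A_1 = 463.8 mm².
A_2 = 49.64 mm².
Equal strain + equilibrium ⇒ each member carries load in proportion to AE: A₁E₁ = 45730000 N, A₂E₂ = 5162000 N, ΣAE = 50890000 N.
σ₁ = P·E₁/ΣAE = -92800·98600/50890000 = -179.8 MPa.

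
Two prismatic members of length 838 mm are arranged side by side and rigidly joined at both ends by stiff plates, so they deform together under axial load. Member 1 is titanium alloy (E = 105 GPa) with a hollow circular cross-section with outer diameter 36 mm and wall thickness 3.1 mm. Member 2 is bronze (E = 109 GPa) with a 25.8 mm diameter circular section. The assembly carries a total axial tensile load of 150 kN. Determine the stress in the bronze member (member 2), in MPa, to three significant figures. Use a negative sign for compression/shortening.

180 MPa

A_1 = 320.4 mm².
A_2 = 522.8 mm².
Equal strain + equilibrium ⇒ each member carries load in proportion to AE: A₁E₁ = 33640000 N, A₂E₂ = 56980000 N, ΣAE = 90630000 N.
σ₂ = P·E₂/ΣAE = 150000·109000/90630000 = 180.4 MPa.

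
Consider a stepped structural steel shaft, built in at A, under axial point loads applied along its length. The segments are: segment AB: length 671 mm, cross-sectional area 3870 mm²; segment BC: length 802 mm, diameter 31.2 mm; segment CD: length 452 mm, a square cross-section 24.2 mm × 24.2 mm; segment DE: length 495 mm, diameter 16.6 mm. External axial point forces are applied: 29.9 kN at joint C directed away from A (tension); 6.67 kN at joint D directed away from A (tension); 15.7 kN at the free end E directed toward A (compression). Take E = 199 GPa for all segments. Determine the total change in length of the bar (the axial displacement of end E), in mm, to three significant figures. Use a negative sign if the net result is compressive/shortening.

-0.0873 mm

Internal axial forces (sectioning from the free end, tension +): N_DE = -15.7 kN, N_CD = -9.03 kN, N_BC = 20.87 kN, N_AB = 20.87 kN.
A_BC = 764.5 mm².
A_CD = 585.6 mm².
A_DE = 216.4 mm².
δ_AB = 20870·671/(3870·199000) = 0.01818 mm
δ_BC = 20870·802/(764.5·199000) = 0.11 mm
δ_CD = -9030·452/(585.6·199000) = -0.03502 mm
δ_DE = -15700·495/(216.4·199000) = -0.1804 mm
δ = Σδ_i = -0.08727 mm.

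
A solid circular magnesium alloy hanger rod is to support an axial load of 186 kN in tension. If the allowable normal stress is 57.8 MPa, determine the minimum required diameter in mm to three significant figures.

64.0 mm

Required area A ≥ P/σ_allow = 186000/57.8 = 3218 mm².
For a solid circular section, d ≥ √(4A/π) = 64.01 mm.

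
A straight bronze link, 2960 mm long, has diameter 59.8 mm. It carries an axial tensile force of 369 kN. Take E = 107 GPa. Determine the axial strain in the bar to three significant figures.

A = 2809 mm².
σ = N/A = 131.4 MPa; ε = σ/E = 131.4/107000 = 1.228e-03.

0.00123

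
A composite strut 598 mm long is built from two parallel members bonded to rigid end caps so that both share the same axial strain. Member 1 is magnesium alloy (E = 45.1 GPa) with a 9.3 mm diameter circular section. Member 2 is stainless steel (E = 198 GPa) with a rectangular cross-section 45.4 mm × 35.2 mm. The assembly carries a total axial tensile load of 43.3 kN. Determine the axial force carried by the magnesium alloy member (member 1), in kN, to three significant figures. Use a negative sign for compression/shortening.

0.415 kN

A_1 = 67.93 mm².
A_2 = 1598 mm².
Equal strain + equilibrium ⇒ each member carries load in proportion to AE: A₁E₁ = 3064000 N, A₂E₂ = 316400000 N, ΣAE = 319500000 N.
F₁ = P·A₁E₁/ΣAE = 43300·3064000/319500000 = 415.2 N.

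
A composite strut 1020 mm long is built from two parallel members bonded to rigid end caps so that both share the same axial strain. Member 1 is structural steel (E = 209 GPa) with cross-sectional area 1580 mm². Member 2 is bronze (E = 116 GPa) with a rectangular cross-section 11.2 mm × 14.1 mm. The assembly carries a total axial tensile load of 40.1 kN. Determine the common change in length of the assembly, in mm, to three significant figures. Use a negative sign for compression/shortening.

0.117 mm

A_2 = 157.9 mm².
Equal strain + equilibrium ⇒ each member carries load in proportion to AE: A₁E₁ = 330200000 N, A₂E₂ = 18320000 N, ΣAE = 348500000 N.
δ = PL/ΣAE = 40100·1020/348500000 = 0.1174 mm.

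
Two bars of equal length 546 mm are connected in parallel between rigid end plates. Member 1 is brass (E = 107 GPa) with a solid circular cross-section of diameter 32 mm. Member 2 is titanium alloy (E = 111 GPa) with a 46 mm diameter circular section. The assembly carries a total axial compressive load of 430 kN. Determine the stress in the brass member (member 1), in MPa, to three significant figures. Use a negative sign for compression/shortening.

-170 MPa

A_1 = 804.2 mm².
A_2 = 1662 mm².
Equal strain + equilibrium ⇒ each member carries load in proportion to AE: A₁E₁ = 86050000 N, A₂E₂ = 184500000 N, ΣAE = 270500000 N.
σ₁ = P·E₁/ΣAE = -430000·107000/270500000 = -170.1 MPa.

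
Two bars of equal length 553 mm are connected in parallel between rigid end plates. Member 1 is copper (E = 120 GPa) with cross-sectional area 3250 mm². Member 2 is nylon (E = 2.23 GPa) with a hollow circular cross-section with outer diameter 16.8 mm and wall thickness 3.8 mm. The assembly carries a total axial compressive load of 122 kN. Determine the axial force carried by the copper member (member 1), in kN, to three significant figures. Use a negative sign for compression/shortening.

A_2 = 155.2 mm².
Equal strain + equilibrium ⇒ each member carries load in proportion to AE: A₁E₁ = 390000000 N, A₂E₂ = 346100 N, ΣAE = 390300000 N.
F₁ = P·A₁E₁/ΣAE = -122000·390000000/390300000 = -121900 N.

-122 kN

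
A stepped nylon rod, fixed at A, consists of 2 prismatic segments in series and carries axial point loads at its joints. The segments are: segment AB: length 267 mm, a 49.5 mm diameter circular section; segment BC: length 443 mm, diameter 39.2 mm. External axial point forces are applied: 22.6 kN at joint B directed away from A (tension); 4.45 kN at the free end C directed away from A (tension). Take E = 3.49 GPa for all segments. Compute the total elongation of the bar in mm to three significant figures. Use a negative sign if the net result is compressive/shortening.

1.54 mm

Internal axial forces (sectioning from the free end, tension +): N_BC = 4.45 kN, N_AB = 27.05 kN.
A_AB = 1924 mm².
A_BC = 1207 mm².
δ_AB = 27050·267/(1924·3490) = 1.075 mm
δ_BC = 4450·443/(1207·3490) = 0.468 mm
δ = Σδ_i = 1.543 mm.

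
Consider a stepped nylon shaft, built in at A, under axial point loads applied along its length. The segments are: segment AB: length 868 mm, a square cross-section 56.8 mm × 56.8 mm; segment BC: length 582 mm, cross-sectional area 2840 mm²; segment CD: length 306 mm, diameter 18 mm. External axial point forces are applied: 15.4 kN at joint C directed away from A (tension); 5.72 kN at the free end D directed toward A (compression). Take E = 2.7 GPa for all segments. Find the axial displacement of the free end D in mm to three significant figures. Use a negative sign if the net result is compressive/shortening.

-0.848 mm

Internal axial forces (sectioning from the free end, tension +): N_CD = -5.72 kN, N_BC = 9.68 kN, N_AB = 9.68 kN.
A_AB = 3226 mm².
A_CD = 254.5 mm².
δ_AB = 9680·868/(3226·2700) = 0.9646 mm
δ_BC = 9680·582/(2840·2700) = 0.7347 mm
δ_CD = -5720·306/(254.5·2700) = -2.548 mm
δ = Σδ_i = -0.8482 mm.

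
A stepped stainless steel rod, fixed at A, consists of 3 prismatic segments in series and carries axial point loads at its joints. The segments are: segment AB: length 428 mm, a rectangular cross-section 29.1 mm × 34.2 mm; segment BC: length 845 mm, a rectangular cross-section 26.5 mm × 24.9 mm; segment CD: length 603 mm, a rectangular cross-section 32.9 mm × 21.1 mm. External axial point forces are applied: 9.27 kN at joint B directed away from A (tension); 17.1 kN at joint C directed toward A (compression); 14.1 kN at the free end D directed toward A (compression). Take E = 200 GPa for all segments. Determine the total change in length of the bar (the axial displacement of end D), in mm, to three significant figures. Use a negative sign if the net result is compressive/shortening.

Internal axial forces (sectioning from the free end, tension +): N_CD = -14.1 kN, N_BC = -31.2 kN, N_AB = -21.93 kN.
A_AB = 995.2 mm².
A_BC = 659.8 mm².
A_CD = 694.2 mm².
δ_AB = -21930·428/(995.2·200000) = -0.04716 mm
δ_BC = -31200·845/(659.8·200000) = -0.1998 mm
δ_CD = -14100·603/(694.2·200000) = -0.06124 mm
δ = Σδ_i = -0.3082 mm.

-0.308 mm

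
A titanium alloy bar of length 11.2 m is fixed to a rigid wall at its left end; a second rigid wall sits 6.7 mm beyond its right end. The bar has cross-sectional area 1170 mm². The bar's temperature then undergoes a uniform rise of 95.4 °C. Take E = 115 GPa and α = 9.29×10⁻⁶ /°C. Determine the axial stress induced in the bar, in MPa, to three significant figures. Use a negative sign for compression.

-33.1 MPa

Free thermal expansion αLΔT = 9.29e-6 · 11200 · 95.4 = 9.926 mm.
The walls engage after the gap closes; constrained expansion = 9.926 − 6.7 = 3.226 mm.
The walls impose strain ε = −(3.226)/11200 = -2.8805e-04; σ = Eε = 115000 · -2.8805e-04 = -33.13 MPa.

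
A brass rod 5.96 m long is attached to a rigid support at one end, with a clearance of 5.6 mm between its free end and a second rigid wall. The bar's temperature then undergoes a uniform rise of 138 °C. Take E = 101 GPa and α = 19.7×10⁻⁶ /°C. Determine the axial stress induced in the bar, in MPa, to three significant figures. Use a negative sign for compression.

Free thermal expansion αLΔT = 19.7e-6 · 5960 · 138 = 16.2 mm.
The walls engage after the gap closes; constrained expansion = 16.2 − 5.6 = 10.6 mm.
The walls impose strain ε = −(10.6)/5960 = -1.7790e-03; σ = Eε = 101000 · -1.7790e-03 = -179.7 MPa.

-180 MPa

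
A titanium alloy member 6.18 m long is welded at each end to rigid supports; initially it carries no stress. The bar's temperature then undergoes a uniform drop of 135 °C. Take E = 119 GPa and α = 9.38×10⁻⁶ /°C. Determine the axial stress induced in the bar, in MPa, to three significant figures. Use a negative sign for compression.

151 MPa

Free thermal expansion αLΔT = 9.38e-6 · 6180 · -135 = -7.826 mm.
The walls impose strain ε = −(-7.826)/6180 = 1.2663e-03; σ = Eε = 119000 · 1.2663e-03 = 150.7 MPa.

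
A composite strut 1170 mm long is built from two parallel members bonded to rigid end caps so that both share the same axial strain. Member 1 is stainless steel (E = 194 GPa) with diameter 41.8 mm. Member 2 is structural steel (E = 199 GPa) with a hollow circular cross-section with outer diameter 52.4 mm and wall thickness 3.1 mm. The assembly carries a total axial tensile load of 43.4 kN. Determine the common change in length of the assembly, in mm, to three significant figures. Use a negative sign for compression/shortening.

A_1 = 1372 mm².
A_2 = 480.1 mm².
Equal strain + equilibrium ⇒ each member carries load in proportion to AE: A₁E₁ = 266200000 N, A₂E₂ = 95550000 N, ΣAE = 361800000 N.
δ = PL/ΣAE = 43400·1170/361800000 = 0.1404 mm.

0.140 mm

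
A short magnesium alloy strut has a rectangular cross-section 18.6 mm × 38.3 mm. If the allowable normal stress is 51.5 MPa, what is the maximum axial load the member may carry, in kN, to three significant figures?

A = 712.4 mm².
P_max = σ_allow · A = 51.5 · 712.4 = 36690 N = 36.69 kN.

36.7 kN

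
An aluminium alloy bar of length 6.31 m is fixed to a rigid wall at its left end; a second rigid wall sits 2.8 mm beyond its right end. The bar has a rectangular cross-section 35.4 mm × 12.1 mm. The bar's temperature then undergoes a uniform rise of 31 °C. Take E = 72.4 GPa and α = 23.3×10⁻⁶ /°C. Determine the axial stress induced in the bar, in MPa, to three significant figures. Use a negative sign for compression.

-20.2 MPa

Free thermal expansion αLΔT = 23.3e-6 · 6310 · 31 = 4.558 mm.
The walls engage after the gap closes; constrained expansion = 4.558 − 2.8 = 1.758 mm.
The walls impose strain ε = −(1.758)/6310 = -2.7856e-04; σ = Eε = 72400 · -2.7856e-04 = -20.17 MPa.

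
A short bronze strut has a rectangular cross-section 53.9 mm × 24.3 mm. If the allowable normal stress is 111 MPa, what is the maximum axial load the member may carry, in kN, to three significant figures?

A = 1310 mm².
P_max = σ_allow · A = 111 · 1310 = 145400 N = 145.4 kN.

145 kN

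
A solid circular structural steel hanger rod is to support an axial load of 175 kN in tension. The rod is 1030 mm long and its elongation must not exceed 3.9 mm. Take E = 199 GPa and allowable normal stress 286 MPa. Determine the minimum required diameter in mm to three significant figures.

27.9 mm

Required area A ≥ P/σ_allow = 175000/286 = 611.9 mm².
For a solid circular section, d ≥ √(4A/π) = 27.91 mm.
Elongation limit: A ≥ PL/(Eδ_allow) = 175000·1030/(199000·3.9) = 232.3 mm² ⇒ d ≥ 17.2 mm.
The stress limit governs.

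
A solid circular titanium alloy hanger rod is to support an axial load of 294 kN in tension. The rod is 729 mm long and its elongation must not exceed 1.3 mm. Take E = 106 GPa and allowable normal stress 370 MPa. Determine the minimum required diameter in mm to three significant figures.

Required area A ≥ P/σ_allow = 294000/370 = 794.6 mm².
For a solid circular section, d ≥ √(4A/π) = 31.81 mm.
Elongation limit: A ≥ PL/(Eδ_allow) = 294000·729/(106000·1.3) = 1555 mm² ⇒ d ≥ 44.5 mm.
The elongation limit governs.

44.5 mm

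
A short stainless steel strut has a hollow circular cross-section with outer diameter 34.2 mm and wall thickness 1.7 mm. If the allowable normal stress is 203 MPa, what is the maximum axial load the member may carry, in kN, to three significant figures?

35.2 kN

A = 173.6 mm².
P_max = σ_allow · A = 203 · 173.6 = 35240 N = 35.24 kN.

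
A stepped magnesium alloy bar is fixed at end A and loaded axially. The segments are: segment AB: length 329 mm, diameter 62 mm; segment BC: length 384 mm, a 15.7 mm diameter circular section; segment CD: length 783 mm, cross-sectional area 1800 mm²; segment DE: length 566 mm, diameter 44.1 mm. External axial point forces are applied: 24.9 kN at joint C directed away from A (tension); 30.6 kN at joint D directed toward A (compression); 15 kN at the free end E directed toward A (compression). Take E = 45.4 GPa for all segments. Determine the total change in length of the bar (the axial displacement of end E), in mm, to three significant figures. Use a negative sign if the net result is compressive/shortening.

Internal axial forces (sectioning from the free end, tension +): N_DE = -15 kN, N_CD = -45.6 kN, N_BC = -20.7 kN, N_AB = -20.7 kN.
A_AB = 3019 mm².
A_BC = 193.6 mm².
A_DE = 1527 mm².
δ_AB = -20700·329/(3019·45400) = -0.04969 mm
δ_BC = -20700·384/(193.6·45400) = -0.9044 mm
δ_CD = -45600·783/(1800·45400) = -0.4369 mm
δ_DE = -15000·566/(1527·45400) = -0.1224 mm
δ = Σδ_i = -1.513 mm.

-1.51 mm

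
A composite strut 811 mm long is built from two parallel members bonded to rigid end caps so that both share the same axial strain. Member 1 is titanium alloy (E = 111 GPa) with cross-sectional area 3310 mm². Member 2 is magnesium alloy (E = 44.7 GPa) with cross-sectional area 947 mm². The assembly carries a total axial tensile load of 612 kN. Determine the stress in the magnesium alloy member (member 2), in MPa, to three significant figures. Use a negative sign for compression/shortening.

Equal strain + equilibrium ⇒ each member carries load in proportion to AE: A₁E₁ = 367400000 N, A₂E₂ = 42330000 N, ΣAE = 409700000 N.
σ₂ = P·E₂/ΣAE = 612000·44700/409700000 = 66.77 MPa.

66.8 MPa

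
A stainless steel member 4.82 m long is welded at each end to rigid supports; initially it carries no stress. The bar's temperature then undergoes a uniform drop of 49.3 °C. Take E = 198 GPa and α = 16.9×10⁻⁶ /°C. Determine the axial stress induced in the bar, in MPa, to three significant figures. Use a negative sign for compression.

165 MPa

Free thermal expansion αLΔT = 16.9e-6 · 4820 · -49.3 = -4.016 mm.
The walls impose strain ε = −(-4.016)/4820 = 8.3317e-04; σ = Eε = 198000 · 8.3317e-04 = 165 MPa.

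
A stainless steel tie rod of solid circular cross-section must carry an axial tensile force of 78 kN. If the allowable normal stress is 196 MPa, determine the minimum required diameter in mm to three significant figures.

22.5 mm

Required area A ≥ P/σ_allow = 78000/196 = 398 mm².
For a solid circular section, d ≥ √(4A/π) = 22.51 mm.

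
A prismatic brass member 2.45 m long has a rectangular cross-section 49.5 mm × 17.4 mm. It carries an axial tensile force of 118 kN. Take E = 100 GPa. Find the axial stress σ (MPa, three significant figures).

137 MPa

A = 861.3 mm².
σ = N/A = 118000/861.3 = 137 MPa.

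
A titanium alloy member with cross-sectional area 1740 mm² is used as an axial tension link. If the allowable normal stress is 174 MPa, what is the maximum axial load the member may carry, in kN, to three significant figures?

P_max = σ_allow · A = 174 · 1740 = 302800 N = 302.8 kN.

303 kN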